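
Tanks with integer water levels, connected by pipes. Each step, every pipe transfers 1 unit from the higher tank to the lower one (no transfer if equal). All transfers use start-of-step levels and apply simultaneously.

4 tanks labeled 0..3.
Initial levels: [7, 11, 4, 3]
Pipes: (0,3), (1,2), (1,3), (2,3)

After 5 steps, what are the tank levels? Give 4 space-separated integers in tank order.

Step 1: flows [0->3,1->2,1->3,2->3] -> levels [6 9 4 6]
Step 2: flows [0=3,1->2,1->3,3->2] -> levels [6 7 6 6]
Step 3: flows [0=3,1->2,1->3,2=3] -> levels [6 5 7 7]
Step 4: flows [3->0,2->1,3->1,2=3] -> levels [7 7 6 5]
Step 5: flows [0->3,1->2,1->3,2->3] -> levels [6 5 6 8]

Answer: 6 5 6 8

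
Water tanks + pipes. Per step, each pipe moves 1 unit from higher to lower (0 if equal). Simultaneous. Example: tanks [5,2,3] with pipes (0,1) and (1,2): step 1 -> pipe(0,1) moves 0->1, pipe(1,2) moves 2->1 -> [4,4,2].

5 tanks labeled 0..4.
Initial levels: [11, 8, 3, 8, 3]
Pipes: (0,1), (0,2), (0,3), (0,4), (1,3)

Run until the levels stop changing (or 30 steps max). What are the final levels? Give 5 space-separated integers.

Step 1: flows [0->1,0->2,0->3,0->4,1=3] -> levels [7 9 4 9 4]
Step 2: flows [1->0,0->2,3->0,0->4,1=3] -> levels [7 8 5 8 5]
Step 3: flows [1->0,0->2,3->0,0->4,1=3] -> levels [7 7 6 7 6]
Step 4: flows [0=1,0->2,0=3,0->4,1=3] -> levels [5 7 7 7 7]
Step 5: flows [1->0,2->0,3->0,4->0,1=3] -> levels [9 6 6 6 6]
Step 6: flows [0->1,0->2,0->3,0->4,1=3] -> levels [5 7 7 7 7]
  -> period-2 cycle: step 6 state = step 4 state; never stabilizes
  -> state at step 30: (30-4) mod 2 = 0, same as step 4 -> [5 7 7 7 7]

Answer: 5 7 7 7 7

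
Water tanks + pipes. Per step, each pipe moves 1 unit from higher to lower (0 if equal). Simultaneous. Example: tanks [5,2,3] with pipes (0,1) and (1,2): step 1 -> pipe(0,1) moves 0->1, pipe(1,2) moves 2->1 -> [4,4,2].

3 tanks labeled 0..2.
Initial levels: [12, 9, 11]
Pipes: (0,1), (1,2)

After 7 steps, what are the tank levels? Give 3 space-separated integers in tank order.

Answer: 10 12 10

Derivation:
Step 1: flows [0->1,2->1] -> levels [11 11 10]
Step 2: flows [0=1,1->2] -> levels [11 10 11]
Step 3: flows [0->1,2->1] -> levels [10 12 10]
Step 4: flows [1->0,1->2] -> levels [11 10 11]
  -> period-2 cycle: step 4 state = step 2 state
  -> state at step 7: (7-2) mod 2 = 1, same as step 3 -> [10 12 10]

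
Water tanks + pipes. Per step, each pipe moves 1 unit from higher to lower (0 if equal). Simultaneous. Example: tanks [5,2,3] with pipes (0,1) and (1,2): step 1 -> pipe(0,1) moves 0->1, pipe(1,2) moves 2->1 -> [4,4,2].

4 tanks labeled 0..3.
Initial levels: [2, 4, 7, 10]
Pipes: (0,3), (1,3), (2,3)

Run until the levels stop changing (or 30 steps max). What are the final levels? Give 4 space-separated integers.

Answer: 6 6 6 5

Derivation:
Step 1: flows [3->0,3->1,3->2] -> levels [3 5 8 7]
Step 2: flows [3->0,3->1,2->3] -> levels [4 6 7 6]
Step 3: flows [3->0,1=3,2->3] -> levels [5 6 6 6]
Step 4: flows [3->0,1=3,2=3] -> levels [6 6 6 5]
Step 5: flows [0->3,1->3,2->3] -> levels [5 5 5 8]
Step 6: flows [3->0,3->1,3->2] -> levels [6 6 6 5]
  -> period-2 cycle: step 6 state = step 4 state; never stabilizes
  -> state at step 30: (30-4) mod 2 = 0, same as step 4 -> [6 6 6 5]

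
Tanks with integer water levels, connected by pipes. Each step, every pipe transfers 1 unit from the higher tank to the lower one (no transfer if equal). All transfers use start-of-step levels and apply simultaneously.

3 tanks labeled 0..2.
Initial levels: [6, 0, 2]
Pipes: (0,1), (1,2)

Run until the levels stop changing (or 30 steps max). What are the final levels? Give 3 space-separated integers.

Answer: 3 2 3

Derivation:
Step 1: flows [0->1,2->1] -> levels [5 2 1]
Step 2: flows [0->1,1->2] -> levels [4 2 2]
Step 3: flows [0->1,1=2] -> levels [3 3 2]
Step 4: flows [0=1,1->2] -> levels [3 2 3]
Step 5: flows [0->1,2->1] -> levels [2 4 2]
Step 6: flows [1->0,1->2] -> levels [3 2 3]
  -> period-2 cycle: step 6 state = step 4 state; never stabilizes
  -> state at step 30: (30-4) mod 2 = 0, same as step 4 -> [3 2 3]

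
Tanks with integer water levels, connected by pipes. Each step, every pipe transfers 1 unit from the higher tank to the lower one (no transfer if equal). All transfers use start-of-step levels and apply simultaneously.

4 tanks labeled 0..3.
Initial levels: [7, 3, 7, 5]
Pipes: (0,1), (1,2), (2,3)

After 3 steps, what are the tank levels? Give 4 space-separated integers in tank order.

Answer: 6 5 5 6

Derivation:
Step 1: flows [0->1,2->1,2->3] -> levels [6 5 5 6]
Step 2: flows [0->1,1=2,3->2] -> levels [5 6 6 5]
Step 3: flows [1->0,1=2,2->3] -> levels [6 5 5 6]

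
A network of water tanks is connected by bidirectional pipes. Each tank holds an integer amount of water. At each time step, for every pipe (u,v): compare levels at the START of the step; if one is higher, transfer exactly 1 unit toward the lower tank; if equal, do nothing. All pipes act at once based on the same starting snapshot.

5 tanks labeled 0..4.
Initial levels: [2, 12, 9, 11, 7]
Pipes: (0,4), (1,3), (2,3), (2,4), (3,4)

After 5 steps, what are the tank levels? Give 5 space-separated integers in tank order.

Answer: 7 9 8 10 7

Derivation:
Step 1: flows [4->0,1->3,3->2,2->4,3->4] -> levels [3 11 9 10 8]
Step 2: flows [4->0,1->3,3->2,2->4,3->4] -> levels [4 10 9 9 9]
Step 3: flows [4->0,1->3,2=3,2=4,3=4] -> levels [5 9 9 10 8]
Step 4: flows [4->0,3->1,3->2,2->4,3->4] -> levels [6 10 9 7 9]
Step 5: flows [4->0,1->3,2->3,2=4,4->3] -> levels [7 9 8 10 7]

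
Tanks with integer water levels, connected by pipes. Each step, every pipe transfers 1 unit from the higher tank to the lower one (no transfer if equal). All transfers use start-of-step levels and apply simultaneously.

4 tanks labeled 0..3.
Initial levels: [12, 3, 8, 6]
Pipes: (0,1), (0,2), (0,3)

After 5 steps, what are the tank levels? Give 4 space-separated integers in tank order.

Step 1: flows [0->1,0->2,0->3] -> levels [9 4 9 7]
Step 2: flows [0->1,0=2,0->3] -> levels [7 5 9 8]
Step 3: flows [0->1,2->0,3->0] -> levels [8 6 8 7]
Step 4: flows [0->1,0=2,0->3] -> levels [6 7 8 8]
Step 5: flows [1->0,2->0,3->0] -> levels [9 6 7 7]

Answer: 9 6 7 7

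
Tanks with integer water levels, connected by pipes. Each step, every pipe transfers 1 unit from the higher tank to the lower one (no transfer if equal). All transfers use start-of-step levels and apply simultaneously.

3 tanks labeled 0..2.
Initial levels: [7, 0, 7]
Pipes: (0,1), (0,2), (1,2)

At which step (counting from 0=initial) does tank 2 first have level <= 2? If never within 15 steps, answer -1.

Answer: -1

Derivation:
Step 1: flows [0->1,0=2,2->1] -> levels [6 2 6]
Step 2: flows [0->1,0=2,2->1] -> levels [5 4 5]
Step 3: flows [0->1,0=2,2->1] -> levels [4 6 4]
Step 4: flows [1->0,0=2,1->2] -> levels [5 4 5]
  -> period-2 cycle (repeats step 2); tank 2 never drops to <=2
Tank 2 never reaches <=2 within 15 steps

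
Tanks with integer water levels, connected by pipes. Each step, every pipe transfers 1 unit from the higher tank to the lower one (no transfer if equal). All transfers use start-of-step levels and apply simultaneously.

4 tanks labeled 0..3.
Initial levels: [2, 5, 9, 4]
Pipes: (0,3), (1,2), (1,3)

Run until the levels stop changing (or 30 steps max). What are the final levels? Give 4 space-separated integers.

Answer: 5 6 5 4

Derivation:
Step 1: flows [3->0,2->1,1->3] -> levels [3 5 8 4]
Step 2: flows [3->0,2->1,1->3] -> levels [4 5 7 4]
Step 3: flows [0=3,2->1,1->3] -> levels [4 5 6 5]
Step 4: flows [3->0,2->1,1=3] -> levels [5 6 5 4]
Step 5: flows [0->3,1->2,1->3] -> levels [4 4 6 6]
Step 6: flows [3->0,2->1,3->1] -> levels [5 6 5 4]
  -> period-2 cycle: step 6 state = step 4 state; never stabilizes
  -> state at step 30: (30-4) mod 2 = 0, same as step 4 -> [5 6 5 4]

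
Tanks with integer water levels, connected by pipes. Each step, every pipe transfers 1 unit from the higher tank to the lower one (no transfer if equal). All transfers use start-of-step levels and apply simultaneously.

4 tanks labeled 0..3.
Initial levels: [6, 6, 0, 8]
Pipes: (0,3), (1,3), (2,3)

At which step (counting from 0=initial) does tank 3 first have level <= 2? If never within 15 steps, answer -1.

Step 1: flows [3->0,3->1,3->2] -> levels [7 7 1 5]
Step 2: flows [0->3,1->3,3->2] -> levels [6 6 2 6]
Step 3: flows [0=3,1=3,3->2] -> levels [6 6 3 5]
Step 4: flows [0->3,1->3,3->2] -> levels [5 5 4 6]
Step 5: flows [3->0,3->1,3->2] -> levels [6 6 5 3]
Step 6: flows [0->3,1->3,2->3] -> levels [5 5 4 6]
  -> period-2 cycle (repeats step 4); tank 3 never drops to <=2
Tank 3 never reaches <=2 within 15 steps

Answer: -1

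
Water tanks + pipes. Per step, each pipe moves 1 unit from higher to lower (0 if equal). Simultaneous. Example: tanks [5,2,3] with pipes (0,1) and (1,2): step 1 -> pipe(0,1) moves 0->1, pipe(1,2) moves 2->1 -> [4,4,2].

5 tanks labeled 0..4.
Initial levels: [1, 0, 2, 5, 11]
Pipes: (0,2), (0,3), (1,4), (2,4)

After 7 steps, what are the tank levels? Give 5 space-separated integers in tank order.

Step 1: flows [2->0,3->0,4->1,4->2] -> levels [3 1 2 4 9]
Step 2: flows [0->2,3->0,4->1,4->2] -> levels [3 2 4 3 7]
Step 3: flows [2->0,0=3,4->1,4->2] -> levels [4 3 4 3 5]
Step 4: flows [0=2,0->3,4->1,4->2] -> levels [3 4 5 4 3]
Step 5: flows [2->0,3->0,1->4,2->4] -> levels [5 3 3 3 5]
Step 6: flows [0->2,0->3,4->1,4->2] -> levels [3 4 5 4 3]
  -> period-2 cycle: step 6 state = step 4 state
  -> state at step 7: (7-4) mod 2 = 1, same as step 5 -> [5 3 3 3 5]

Answer: 5 3 3 3 5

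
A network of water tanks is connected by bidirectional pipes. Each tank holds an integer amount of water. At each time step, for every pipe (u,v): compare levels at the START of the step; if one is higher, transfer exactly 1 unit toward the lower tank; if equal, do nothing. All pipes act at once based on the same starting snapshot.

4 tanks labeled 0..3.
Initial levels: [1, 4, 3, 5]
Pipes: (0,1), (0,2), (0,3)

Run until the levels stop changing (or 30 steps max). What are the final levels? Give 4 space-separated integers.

Answer: 2 4 3 4

Derivation:
Step 1: flows [1->0,2->0,3->0] -> levels [4 3 2 4]
Step 2: flows [0->1,0->2,0=3] -> levels [2 4 3 4]
Step 3: flows [1->0,2->0,3->0] -> levels [5 3 2 3]
Step 4: flows [0->1,0->2,0->3] -> levels [2 4 3 4]
  -> period-2 cycle: step 4 state = step 2 state; never stabilizes
  -> state at step 30: (30-2) mod 2 = 0, same as step 2 -> [2 4 3 4]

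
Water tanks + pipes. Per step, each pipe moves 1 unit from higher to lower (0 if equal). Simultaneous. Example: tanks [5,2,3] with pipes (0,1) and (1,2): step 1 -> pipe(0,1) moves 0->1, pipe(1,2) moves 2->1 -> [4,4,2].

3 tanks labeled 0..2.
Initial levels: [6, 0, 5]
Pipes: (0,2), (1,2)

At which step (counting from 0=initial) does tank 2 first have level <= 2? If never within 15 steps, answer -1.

Answer: -1

Derivation:
Step 1: flows [0->2,2->1] -> levels [5 1 5]
Step 2: flows [0=2,2->1] -> levels [5 2 4]
Step 3: flows [0->2,2->1] -> levels [4 3 4]
Step 4: flows [0=2,2->1] -> levels [4 4 3]
Step 5: flows [0->2,1->2] -> levels [3 3 5]
Step 6: flows [2->0,2->1] -> levels [4 4 3]
  -> period-2 cycle (repeats step 4); tank 2 never drops to <=2
Tank 2 never reaches <=2 within 15 steps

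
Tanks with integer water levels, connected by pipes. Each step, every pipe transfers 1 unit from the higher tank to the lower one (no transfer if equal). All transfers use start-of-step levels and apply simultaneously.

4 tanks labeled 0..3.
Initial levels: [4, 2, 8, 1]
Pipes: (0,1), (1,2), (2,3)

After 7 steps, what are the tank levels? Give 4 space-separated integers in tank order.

Answer: 3 5 3 4

Derivation:
Step 1: flows [0->1,2->1,2->3] -> levels [3 4 6 2]
Step 2: flows [1->0,2->1,2->3] -> levels [4 4 4 3]
Step 3: flows [0=1,1=2,2->3] -> levels [4 4 3 4]
Step 4: flows [0=1,1->2,3->2] -> levels [4 3 5 3]
Step 5: flows [0->1,2->1,2->3] -> levels [3 5 3 4]
Step 6: flows [1->0,1->2,3->2] -> levels [4 3 5 3]
  -> period-2 cycle: step 6 state = step 4 state
  -> state at step 7: (7-4) mod 2 = 1, same as step 5 -> [3 5 3 4]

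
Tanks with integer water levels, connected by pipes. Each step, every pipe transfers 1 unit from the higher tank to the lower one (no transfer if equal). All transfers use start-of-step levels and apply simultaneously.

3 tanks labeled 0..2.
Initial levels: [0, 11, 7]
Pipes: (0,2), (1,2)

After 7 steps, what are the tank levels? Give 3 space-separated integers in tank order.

Answer: 6 6 6

Derivation:
Step 1: flows [2->0,1->2] -> levels [1 10 7]
Step 2: flows [2->0,1->2] -> levels [2 9 7]
Step 3: flows [2->0,1->2] -> levels [3 8 7]
Step 4: flows [2->0,1->2] -> levels [4 7 7]
Step 5: flows [2->0,1=2] -> levels [5 7 6]
Step 6: flows [2->0,1->2] -> levels [6 6 6]
Step 7: flows [0=2,1=2] -> levels [6 6 6]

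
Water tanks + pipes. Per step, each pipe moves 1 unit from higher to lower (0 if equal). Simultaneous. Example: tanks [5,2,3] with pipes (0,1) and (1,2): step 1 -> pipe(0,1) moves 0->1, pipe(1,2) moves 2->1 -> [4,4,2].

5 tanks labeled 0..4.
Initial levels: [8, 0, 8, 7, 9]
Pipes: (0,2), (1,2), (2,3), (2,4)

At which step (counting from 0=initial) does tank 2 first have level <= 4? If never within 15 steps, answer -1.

Answer: 7

Derivation:
Step 1: flows [0=2,2->1,2->3,4->2] -> levels [8 1 7 8 8]
Step 2: flows [0->2,2->1,3->2,4->2] -> levels [7 2 9 7 7]
Step 3: flows [2->0,2->1,2->3,2->4] -> levels [8 3 5 8 8]
Step 4: flows [0->2,2->1,3->2,4->2] -> levels [7 4 7 7 7]
Step 5: flows [0=2,2->1,2=3,2=4] -> levels [7 5 6 7 7]
Step 6: flows [0->2,2->1,3->2,4->2] -> levels [6 6 8 6 6]
Step 7: flows [2->0,2->1,2->3,2->4] -> levels [7 7 4 7 7]
Tank 2 first reaches <=4 at step 7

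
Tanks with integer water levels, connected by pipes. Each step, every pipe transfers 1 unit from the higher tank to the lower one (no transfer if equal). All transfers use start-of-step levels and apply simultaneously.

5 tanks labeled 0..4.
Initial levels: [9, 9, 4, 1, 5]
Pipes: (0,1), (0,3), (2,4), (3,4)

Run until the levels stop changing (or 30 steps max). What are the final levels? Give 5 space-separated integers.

Answer: 7 6 4 5 6

Derivation:
Step 1: flows [0=1,0->3,4->2,4->3] -> levels [8 9 5 3 3]
Step 2: flows [1->0,0->3,2->4,3=4] -> levels [8 8 4 4 4]
Step 3: flows [0=1,0->3,2=4,3=4] -> levels [7 8 4 5 4]
Step 4: flows [1->0,0->3,2=4,3->4] -> levels [7 7 4 5 5]
Step 5: flows [0=1,0->3,4->2,3=4] -> levels [6 7 5 6 4]
Step 6: flows [1->0,0=3,2->4,3->4] -> levels [7 6 4 5 6]
Step 7: flows [0->1,0->3,4->2,4->3] -> levels [5 7 5 7 4]
Step 8: flows [1->0,3->0,2->4,3->4] -> levels [7 6 4 5 6]
  -> period-2 cycle: step 8 state = step 6 state; never stabilizes
  -> state at step 30: (30-6) mod 2 = 0, same as step 6 -> [7 6 4 5 6]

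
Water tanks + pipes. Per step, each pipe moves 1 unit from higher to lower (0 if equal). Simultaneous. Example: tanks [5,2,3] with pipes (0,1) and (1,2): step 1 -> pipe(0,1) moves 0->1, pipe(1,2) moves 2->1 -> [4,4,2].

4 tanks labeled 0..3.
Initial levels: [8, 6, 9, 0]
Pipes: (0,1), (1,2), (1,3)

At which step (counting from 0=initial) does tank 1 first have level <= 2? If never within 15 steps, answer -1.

Step 1: flows [0->1,2->1,1->3] -> levels [7 7 8 1]
Step 2: flows [0=1,2->1,1->3] -> levels [7 7 7 2]
Step 3: flows [0=1,1=2,1->3] -> levels [7 6 7 3]
Step 4: flows [0->1,2->1,1->3] -> levels [6 7 6 4]
Step 5: flows [1->0,1->2,1->3] -> levels [7 4 7 5]
Step 6: flows [0->1,2->1,3->1] -> levels [6 7 6 4]
  -> period-2 cycle (repeats step 4); tank 1 never drops to <=2
Tank 1 never reaches <=2 within 15 steps

Answer: -1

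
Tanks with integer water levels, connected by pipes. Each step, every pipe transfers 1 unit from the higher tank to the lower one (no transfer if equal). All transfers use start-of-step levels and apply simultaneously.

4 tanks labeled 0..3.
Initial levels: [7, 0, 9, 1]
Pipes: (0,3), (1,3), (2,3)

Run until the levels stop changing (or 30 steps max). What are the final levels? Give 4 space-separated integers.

Answer: 5 5 5 2

Derivation:
Step 1: flows [0->3,3->1,2->3] -> levels [6 1 8 2]
Step 2: flows [0->3,3->1,2->3] -> levels [5 2 7 3]
Step 3: flows [0->3,3->1,2->3] -> levels [4 3 6 4]
Step 4: flows [0=3,3->1,2->3] -> levels [4 4 5 4]
Step 5: flows [0=3,1=3,2->3] -> levels [4 4 4 5]
Step 6: flows [3->0,3->1,3->2] -> levels [5 5 5 2]
Step 7: flows [0->3,1->3,2->3] -> levels [4 4 4 5]
  -> period-2 cycle: step 7 state = step 5 state; never stabilizes
  -> state at step 30: (30-5) mod 2 = 1, same as step 6 -> [5 5 5 2]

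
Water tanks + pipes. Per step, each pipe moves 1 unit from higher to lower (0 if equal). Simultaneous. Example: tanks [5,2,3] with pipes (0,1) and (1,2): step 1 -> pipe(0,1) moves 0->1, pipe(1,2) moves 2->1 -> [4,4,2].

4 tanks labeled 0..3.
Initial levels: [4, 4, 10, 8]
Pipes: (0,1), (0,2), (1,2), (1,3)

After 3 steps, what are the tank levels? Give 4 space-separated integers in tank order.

Step 1: flows [0=1,2->0,2->1,3->1] -> levels [5 6 8 7]
Step 2: flows [1->0,2->0,2->1,3->1] -> levels [7 7 6 6]
Step 3: flows [0=1,0->2,1->2,1->3] -> levels [6 5 8 7]

Answer: 6 5 8 7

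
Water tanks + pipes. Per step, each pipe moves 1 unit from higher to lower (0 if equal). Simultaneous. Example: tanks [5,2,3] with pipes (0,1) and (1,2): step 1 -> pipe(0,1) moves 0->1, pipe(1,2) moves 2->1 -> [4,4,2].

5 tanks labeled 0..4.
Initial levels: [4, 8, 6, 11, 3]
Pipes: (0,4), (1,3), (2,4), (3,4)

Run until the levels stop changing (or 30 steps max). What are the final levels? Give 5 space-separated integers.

Step 1: flows [0->4,3->1,2->4,3->4] -> levels [3 9 5 9 6]
Step 2: flows [4->0,1=3,4->2,3->4] -> levels [4 9 6 8 5]
Step 3: flows [4->0,1->3,2->4,3->4] -> levels [5 8 5 8 6]
Step 4: flows [4->0,1=3,4->2,3->4] -> levels [6 8 6 7 5]
Step 5: flows [0->4,1->3,2->4,3->4] -> levels [5 7 5 7 8]
Step 6: flows [4->0,1=3,4->2,4->3] -> levels [6 7 6 8 5]
Step 7: flows [0->4,3->1,2->4,3->4] -> levels [5 8 5 6 8]
Step 8: flows [4->0,1->3,4->2,4->3] -> levels [6 7 6 8 5]
  -> period-2 cycle: step 8 state = step 6 state; never stabilizes
  -> state at step 30: (30-6) mod 2 = 0, same as step 6 -> [6 7 6 8 5]

Answer: 6 7 6 8 5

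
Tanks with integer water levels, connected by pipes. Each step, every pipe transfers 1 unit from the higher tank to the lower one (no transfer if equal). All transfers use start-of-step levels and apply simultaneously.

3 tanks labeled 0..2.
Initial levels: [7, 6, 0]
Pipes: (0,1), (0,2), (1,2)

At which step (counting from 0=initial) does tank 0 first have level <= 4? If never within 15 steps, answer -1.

Step 1: flows [0->1,0->2,1->2] -> levels [5 6 2]
Step 2: flows [1->0,0->2,1->2] -> levels [5 4 4]
Step 3: flows [0->1,0->2,1=2] -> levels [3 5 5]
Tank 0 first reaches <=4 at step 3

Answer: 3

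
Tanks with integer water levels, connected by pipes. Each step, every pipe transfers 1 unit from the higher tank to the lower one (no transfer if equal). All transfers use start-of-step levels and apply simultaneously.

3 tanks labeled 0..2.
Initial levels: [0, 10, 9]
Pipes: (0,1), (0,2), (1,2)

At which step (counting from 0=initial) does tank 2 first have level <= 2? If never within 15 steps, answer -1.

Answer: -1

Derivation:
Step 1: flows [1->0,2->0,1->2] -> levels [2 8 9]
Step 2: flows [1->0,2->0,2->1] -> levels [4 8 7]
Step 3: flows [1->0,2->0,1->2] -> levels [6 6 7]
Step 4: flows [0=1,2->0,2->1] -> levels [7 7 5]
Step 5: flows [0=1,0->2,1->2] -> levels [6 6 7]
  -> period-2 cycle (repeats step 3); tank 2 never drops to <=2
Tank 2 never reaches <=2 within 15 steps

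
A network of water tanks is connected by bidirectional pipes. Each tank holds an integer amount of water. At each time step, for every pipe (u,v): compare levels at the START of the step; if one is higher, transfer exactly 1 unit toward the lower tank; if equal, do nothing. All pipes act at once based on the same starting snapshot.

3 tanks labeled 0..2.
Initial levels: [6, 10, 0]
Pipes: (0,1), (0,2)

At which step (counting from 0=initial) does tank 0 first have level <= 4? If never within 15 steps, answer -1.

Step 1: flows [1->0,0->2] -> levels [6 9 1]
Step 2: flows [1->0,0->2] -> levels [6 8 2]
Step 3: flows [1->0,0->2] -> levels [6 7 3]
Step 4: flows [1->0,0->2] -> levels [6 6 4]
Step 5: flows [0=1,0->2] -> levels [5 6 5]
Step 6: flows [1->0,0=2] -> levels [6 5 5]
Step 7: flows [0->1,0->2] -> levels [4 6 6]
Tank 0 first reaches <=4 at step 7

Answer: 7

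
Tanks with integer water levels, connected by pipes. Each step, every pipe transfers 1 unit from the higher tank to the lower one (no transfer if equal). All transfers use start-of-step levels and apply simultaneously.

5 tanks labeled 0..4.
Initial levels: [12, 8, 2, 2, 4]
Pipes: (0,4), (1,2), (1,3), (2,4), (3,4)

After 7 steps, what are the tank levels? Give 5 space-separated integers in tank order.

Step 1: flows [0->4,1->2,1->3,4->2,4->3] -> levels [11 6 4 4 3]
Step 2: flows [0->4,1->2,1->3,2->4,3->4] -> levels [10 4 4 4 6]
Step 3: flows [0->4,1=2,1=3,4->2,4->3] -> levels [9 4 5 5 5]
Step 4: flows [0->4,2->1,3->1,2=4,3=4] -> levels [8 6 4 4 6]
Step 5: flows [0->4,1->2,1->3,4->2,4->3] -> levels [7 4 6 6 5]
Step 6: flows [0->4,2->1,3->1,2->4,3->4] -> levels [6 6 4 4 8]
Step 7: flows [4->0,1->2,1->3,4->2,4->3] -> levels [7 4 6 6 5]

Answer: 7 4 6 6 5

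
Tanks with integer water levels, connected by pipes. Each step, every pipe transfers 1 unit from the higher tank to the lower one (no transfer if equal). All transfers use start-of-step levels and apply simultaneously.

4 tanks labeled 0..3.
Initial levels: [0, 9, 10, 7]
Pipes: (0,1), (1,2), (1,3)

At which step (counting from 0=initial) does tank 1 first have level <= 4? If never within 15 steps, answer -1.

Answer: -1

Derivation:
Step 1: flows [1->0,2->1,1->3] -> levels [1 8 9 8]
Step 2: flows [1->0,2->1,1=3] -> levels [2 8 8 8]
Step 3: flows [1->0,1=2,1=3] -> levels [3 7 8 8]
Step 4: flows [1->0,2->1,3->1] -> levels [4 8 7 7]
Step 5: flows [1->0,1->2,1->3] -> levels [5 5 8 8]
Step 6: flows [0=1,2->1,3->1] -> levels [5 7 7 7]
Step 7: flows [1->0,1=2,1=3] -> levels [6 6 7 7]
Step 8: flows [0=1,2->1,3->1] -> levels [6 8 6 6]
Step 9: flows [1->0,1->2,1->3] -> levels [7 5 7 7]
Step 10: flows [0->1,2->1,3->1] -> levels [6 8 6 6]
  -> period-2 cycle (repeats step 8); tank 1 never drops to <=4
Tank 1 never reaches <=4 within 15 steps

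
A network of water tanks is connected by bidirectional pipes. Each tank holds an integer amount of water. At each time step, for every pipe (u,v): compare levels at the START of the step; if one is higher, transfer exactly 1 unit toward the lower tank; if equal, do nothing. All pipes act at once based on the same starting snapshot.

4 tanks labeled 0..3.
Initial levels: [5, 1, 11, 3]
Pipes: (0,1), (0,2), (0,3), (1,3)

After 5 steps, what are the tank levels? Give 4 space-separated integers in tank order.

Answer: 4 5 6 5

Derivation:
Step 1: flows [0->1,2->0,0->3,3->1] -> levels [4 3 10 3]
Step 2: flows [0->1,2->0,0->3,1=3] -> levels [3 4 9 4]
Step 3: flows [1->0,2->0,3->0,1=3] -> levels [6 3 8 3]
Step 4: flows [0->1,2->0,0->3,1=3] -> levels [5 4 7 4]
Step 5: flows [0->1,2->0,0->3,1=3] -> levels [4 5 6 5]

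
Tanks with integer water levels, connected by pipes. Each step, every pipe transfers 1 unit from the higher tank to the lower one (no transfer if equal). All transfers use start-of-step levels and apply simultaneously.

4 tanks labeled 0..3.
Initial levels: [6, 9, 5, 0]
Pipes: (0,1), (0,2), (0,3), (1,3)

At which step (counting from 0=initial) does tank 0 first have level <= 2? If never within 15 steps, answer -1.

Step 1: flows [1->0,0->2,0->3,1->3] -> levels [5 7 6 2]
Step 2: flows [1->0,2->0,0->3,1->3] -> levels [6 5 5 4]
Step 3: flows [0->1,0->2,0->3,1->3] -> levels [3 5 6 6]
Step 4: flows [1->0,2->0,3->0,3->1] -> levels [6 5 5 4]
  -> period-2 cycle (repeats step 2); tank 0 never drops to <=2
Tank 0 never reaches <=2 within 15 steps

Answer: -1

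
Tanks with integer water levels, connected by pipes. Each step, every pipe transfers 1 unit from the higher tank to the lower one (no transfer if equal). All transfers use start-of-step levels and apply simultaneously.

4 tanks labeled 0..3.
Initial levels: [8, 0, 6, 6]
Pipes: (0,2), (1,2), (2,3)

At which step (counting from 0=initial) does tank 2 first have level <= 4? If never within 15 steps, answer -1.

Step 1: flows [0->2,2->1,2=3] -> levels [7 1 6 6]
Step 2: flows [0->2,2->1,2=3] -> levels [6 2 6 6]
Step 3: flows [0=2,2->1,2=3] -> levels [6 3 5 6]
Step 4: flows [0->2,2->1,3->2] -> levels [5 4 6 5]
Step 5: flows [2->0,2->1,2->3] -> levels [6 5 3 6]
Tank 2 first reaches <=4 at step 5

Answer: 5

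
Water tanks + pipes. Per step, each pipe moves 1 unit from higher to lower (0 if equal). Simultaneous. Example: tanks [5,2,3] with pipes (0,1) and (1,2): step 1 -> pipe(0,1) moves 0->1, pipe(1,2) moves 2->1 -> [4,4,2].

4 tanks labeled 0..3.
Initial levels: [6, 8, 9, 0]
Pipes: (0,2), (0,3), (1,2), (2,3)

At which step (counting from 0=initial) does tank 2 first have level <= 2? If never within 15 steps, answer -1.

Step 1: flows [2->0,0->3,2->1,2->3] -> levels [6 9 6 2]
Step 2: flows [0=2,0->3,1->2,2->3] -> levels [5 8 6 4]
Step 3: flows [2->0,0->3,1->2,2->3] -> levels [5 7 5 6]
Step 4: flows [0=2,3->0,1->2,3->2] -> levels [6 6 7 4]
Step 5: flows [2->0,0->3,2->1,2->3] -> levels [6 7 4 6]
Step 6: flows [0->2,0=3,1->2,3->2] -> levels [5 6 7 5]
Step 7: flows [2->0,0=3,2->1,2->3] -> levels [6 7 4 6]
  -> period-2 cycle (repeats step 5); tank 2 never drops to <=2
Tank 2 never reaches <=2 within 15 steps

Answer: -1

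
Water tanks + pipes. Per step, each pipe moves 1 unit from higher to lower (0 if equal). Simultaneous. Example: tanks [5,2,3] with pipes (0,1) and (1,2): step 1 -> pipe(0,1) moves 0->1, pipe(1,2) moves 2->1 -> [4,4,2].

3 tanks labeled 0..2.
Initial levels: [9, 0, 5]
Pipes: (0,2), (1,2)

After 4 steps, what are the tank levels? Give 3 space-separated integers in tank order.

Answer: 5 4 5

Derivation:
Step 1: flows [0->2,2->1] -> levels [8 1 5]
Step 2: flows [0->2,2->1] -> levels [7 2 5]
Step 3: flows [0->2,2->1] -> levels [6 3 5]
Step 4: flows [0->2,2->1] -> levels [5 4 5]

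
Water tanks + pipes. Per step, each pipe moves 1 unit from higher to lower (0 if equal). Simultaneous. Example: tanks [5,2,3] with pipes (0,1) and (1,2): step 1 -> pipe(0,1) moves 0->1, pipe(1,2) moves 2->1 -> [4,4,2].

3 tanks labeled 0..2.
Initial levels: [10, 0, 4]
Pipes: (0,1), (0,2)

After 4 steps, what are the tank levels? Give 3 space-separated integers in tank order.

Step 1: flows [0->1,0->2] -> levels [8 1 5]
Step 2: flows [0->1,0->2] -> levels [6 2 6]
Step 3: flows [0->1,0=2] -> levels [5 3 6]
Step 4: flows [0->1,2->0] -> levels [5 4 5]

Answer: 5 4 5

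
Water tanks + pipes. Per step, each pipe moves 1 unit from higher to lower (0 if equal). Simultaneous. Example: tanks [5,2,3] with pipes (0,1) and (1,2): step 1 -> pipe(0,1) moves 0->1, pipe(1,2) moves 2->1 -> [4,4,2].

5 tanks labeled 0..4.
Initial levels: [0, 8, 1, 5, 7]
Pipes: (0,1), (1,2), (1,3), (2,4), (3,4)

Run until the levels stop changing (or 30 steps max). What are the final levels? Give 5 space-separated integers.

Answer: 4 2 6 6 3

Derivation:
Step 1: flows [1->0,1->2,1->3,4->2,4->3] -> levels [1 5 3 7 5]
Step 2: flows [1->0,1->2,3->1,4->2,3->4] -> levels [2 4 5 5 5]
Step 3: flows [1->0,2->1,3->1,2=4,3=4] -> levels [3 5 4 4 5]
Step 4: flows [1->0,1->2,1->3,4->2,4->3] -> levels [4 2 6 6 3]
Step 5: flows [0->1,2->1,3->1,2->4,3->4] -> levels [3 5 4 4 5]
  -> period-2 cycle: step 5 state = step 3 state; never stabilizes
  -> state at step 30: (30-3) mod 2 = 1, same as step 4 -> [4 2 6 6 3]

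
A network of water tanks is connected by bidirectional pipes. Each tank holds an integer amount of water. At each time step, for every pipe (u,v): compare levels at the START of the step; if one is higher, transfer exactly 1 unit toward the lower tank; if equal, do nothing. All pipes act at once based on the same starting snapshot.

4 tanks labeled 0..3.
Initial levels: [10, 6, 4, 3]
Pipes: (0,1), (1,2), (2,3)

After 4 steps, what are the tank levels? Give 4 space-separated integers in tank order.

Answer: 6 6 6 5

Derivation:
Step 1: flows [0->1,1->2,2->3] -> levels [9 6 4 4]
Step 2: flows [0->1,1->2,2=3] -> levels [8 6 5 4]
Step 3: flows [0->1,1->2,2->3] -> levels [7 6 5 5]
Step 4: flows [0->1,1->2,2=3] -> levels [6 6 6 5]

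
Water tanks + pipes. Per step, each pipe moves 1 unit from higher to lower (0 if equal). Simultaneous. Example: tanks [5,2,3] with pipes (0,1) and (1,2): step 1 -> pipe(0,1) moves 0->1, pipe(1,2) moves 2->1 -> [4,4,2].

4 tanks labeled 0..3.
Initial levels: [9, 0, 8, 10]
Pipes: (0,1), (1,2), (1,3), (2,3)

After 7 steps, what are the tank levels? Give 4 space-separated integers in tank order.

Answer: 6 9 6 6

Derivation:
Step 1: flows [0->1,2->1,3->1,3->2] -> levels [8 3 8 8]
Step 2: flows [0->1,2->1,3->1,2=3] -> levels [7 6 7 7]
Step 3: flows [0->1,2->1,3->1,2=3] -> levels [6 9 6 6]
Step 4: flows [1->0,1->2,1->3,2=3] -> levels [7 6 7 7]
  -> period-2 cycle: step 4 state = step 2 state
  -> state at step 7: (7-2) mod 2 = 1, same as step 3 -> [6 9 6 6]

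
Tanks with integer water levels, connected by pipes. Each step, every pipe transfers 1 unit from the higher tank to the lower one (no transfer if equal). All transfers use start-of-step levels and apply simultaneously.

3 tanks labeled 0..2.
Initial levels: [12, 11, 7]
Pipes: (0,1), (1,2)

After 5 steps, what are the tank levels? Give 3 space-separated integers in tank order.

Step 1: flows [0->1,1->2] -> levels [11 11 8]
Step 2: flows [0=1,1->2] -> levels [11 10 9]
Step 3: flows [0->1,1->2] -> levels [10 10 10]
Step 4: flows [0=1,1=2] -> levels [10 10 10]
  -> stable; steps 5..5 unchanged -> [10 10 10]

Answer: 10 10 10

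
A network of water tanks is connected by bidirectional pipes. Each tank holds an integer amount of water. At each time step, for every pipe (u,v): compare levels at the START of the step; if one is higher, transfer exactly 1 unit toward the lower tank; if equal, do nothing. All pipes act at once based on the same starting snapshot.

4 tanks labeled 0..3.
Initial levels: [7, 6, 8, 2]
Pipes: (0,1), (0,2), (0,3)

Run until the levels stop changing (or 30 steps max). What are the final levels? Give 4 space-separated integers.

Step 1: flows [0->1,2->0,0->3] -> levels [6 7 7 3]
Step 2: flows [1->0,2->0,0->3] -> levels [7 6 6 4]
Step 3: flows [0->1,0->2,0->3] -> levels [4 7 7 5]
Step 4: flows [1->0,2->0,3->0] -> levels [7 6 6 4]
  -> period-2 cycle: step 4 state = step 2 state; never stabilizes
  -> state at step 30: (30-2) mod 2 = 0, same as step 2 -> [7 6 6 4]

Answer: 7 6 6 4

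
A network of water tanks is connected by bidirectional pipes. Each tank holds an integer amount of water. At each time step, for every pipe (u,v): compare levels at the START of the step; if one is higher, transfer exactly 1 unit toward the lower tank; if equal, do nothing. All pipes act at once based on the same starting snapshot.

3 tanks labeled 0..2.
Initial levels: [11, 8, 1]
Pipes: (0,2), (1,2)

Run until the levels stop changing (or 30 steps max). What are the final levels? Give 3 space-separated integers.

Step 1: flows [0->2,1->2] -> levels [10 7 3]
Step 2: flows [0->2,1->2] -> levels [9 6 5]
Step 3: flows [0->2,1->2] -> levels [8 5 7]
Step 4: flows [0->2,2->1] -> levels [7 6 7]
Step 5: flows [0=2,2->1] -> levels [7 7 6]
Step 6: flows [0->2,1->2] -> levels [6 6 8]
Step 7: flows [2->0,2->1] -> levels [7 7 6]
  -> period-2 cycle: step 7 state = step 5 state; never stabilizes
  -> state at step 30: (30-5) mod 2 = 1, same as step 6 -> [6 6 8]

Answer: 6 6 8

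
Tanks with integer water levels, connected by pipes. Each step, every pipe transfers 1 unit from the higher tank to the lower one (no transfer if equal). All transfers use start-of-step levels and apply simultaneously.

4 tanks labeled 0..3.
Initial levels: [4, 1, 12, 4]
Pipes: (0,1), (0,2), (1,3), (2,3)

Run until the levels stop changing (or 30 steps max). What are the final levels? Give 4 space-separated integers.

Step 1: flows [0->1,2->0,3->1,2->3] -> levels [4 3 10 4]
Step 2: flows [0->1,2->0,3->1,2->3] -> levels [4 5 8 4]
Step 3: flows [1->0,2->0,1->3,2->3] -> levels [6 3 6 6]
Step 4: flows [0->1,0=2,3->1,2=3] -> levels [5 5 6 5]
Step 5: flows [0=1,2->0,1=3,2->3] -> levels [6 5 4 6]
Step 6: flows [0->1,0->2,3->1,3->2] -> levels [4 7 6 4]
Step 7: flows [1->0,2->0,1->3,2->3] -> levels [6 5 4 6]
  -> period-2 cycle: step 7 state = step 5 state; never stabilizes
  -> state at step 30: (30-5) mod 2 = 1, same as step 6 -> [4 7 6 4]

Answer: 4 7 6 4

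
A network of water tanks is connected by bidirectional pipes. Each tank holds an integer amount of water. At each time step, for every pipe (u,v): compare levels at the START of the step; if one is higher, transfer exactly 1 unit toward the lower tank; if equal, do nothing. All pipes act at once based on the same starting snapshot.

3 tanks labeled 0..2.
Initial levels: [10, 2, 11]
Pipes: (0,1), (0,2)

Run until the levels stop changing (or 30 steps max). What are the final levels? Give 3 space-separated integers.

Answer: 7 8 8

Derivation:
Step 1: flows [0->1,2->0] -> levels [10 3 10]
Step 2: flows [0->1,0=2] -> levels [9 4 10]
Step 3: flows [0->1,2->0] -> levels [9 5 9]
Step 4: flows [0->1,0=2] -> levels [8 6 9]
Step 5: flows [0->1,2->0] -> levels [8 7 8]
Step 6: flows [0->1,0=2] -> levels [7 8 8]
Step 7: flows [1->0,2->0] -> levels [9 7 7]
Step 8: flows [0->1,0->2] -> levels [7 8 8]
  -> period-2 cycle: step 8 state = step 6 state; never stabilizes
  -> state at step 30: (30-6) mod 2 = 0, same as step 6 -> [7 8 8]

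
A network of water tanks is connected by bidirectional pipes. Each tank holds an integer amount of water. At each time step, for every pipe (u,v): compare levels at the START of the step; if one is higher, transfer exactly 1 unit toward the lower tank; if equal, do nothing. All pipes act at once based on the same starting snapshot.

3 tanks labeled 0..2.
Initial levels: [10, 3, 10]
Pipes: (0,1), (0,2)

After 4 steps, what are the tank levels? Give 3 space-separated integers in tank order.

Answer: 8 7 8

Derivation:
Step 1: flows [0->1,0=2] -> levels [9 4 10]
Step 2: flows [0->1,2->0] -> levels [9 5 9]
Step 3: flows [0->1,0=2] -> levels [8 6 9]
Step 4: flows [0->1,2->0] -> levels [8 7 8]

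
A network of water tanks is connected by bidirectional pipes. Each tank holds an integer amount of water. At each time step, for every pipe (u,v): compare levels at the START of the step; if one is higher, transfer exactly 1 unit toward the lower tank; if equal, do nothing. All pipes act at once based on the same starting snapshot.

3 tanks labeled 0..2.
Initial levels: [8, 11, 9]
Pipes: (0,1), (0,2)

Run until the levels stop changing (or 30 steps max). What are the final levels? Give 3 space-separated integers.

Answer: 8 10 10

Derivation:
Step 1: flows [1->0,2->0] -> levels [10 10 8]
Step 2: flows [0=1,0->2] -> levels [9 10 9]
Step 3: flows [1->0,0=2] -> levels [10 9 9]
Step 4: flows [0->1,0->2] -> levels [8 10 10]
Step 5: flows [1->0,2->0] -> levels [10 9 9]
  -> period-2 cycle: step 5 state = step 3 state; never stabilizes
  -> state at step 30: (30-3) mod 2 = 1, same as step 4 -> [8 10 10]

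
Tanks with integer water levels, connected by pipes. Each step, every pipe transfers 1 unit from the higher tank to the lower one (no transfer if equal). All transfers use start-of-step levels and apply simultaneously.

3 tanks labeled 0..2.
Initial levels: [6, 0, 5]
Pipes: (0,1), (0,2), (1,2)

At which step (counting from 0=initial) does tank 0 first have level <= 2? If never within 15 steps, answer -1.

Step 1: flows [0->1,0->2,2->1] -> levels [4 2 5]
Step 2: flows [0->1,2->0,2->1] -> levels [4 4 3]
Step 3: flows [0=1,0->2,1->2] -> levels [3 3 5]
Step 4: flows [0=1,2->0,2->1] -> levels [4 4 3]
  -> period-2 cycle (repeats step 2); tank 0 never drops to <=2
Tank 0 never reaches <=2 within 15 steps

Answer: -1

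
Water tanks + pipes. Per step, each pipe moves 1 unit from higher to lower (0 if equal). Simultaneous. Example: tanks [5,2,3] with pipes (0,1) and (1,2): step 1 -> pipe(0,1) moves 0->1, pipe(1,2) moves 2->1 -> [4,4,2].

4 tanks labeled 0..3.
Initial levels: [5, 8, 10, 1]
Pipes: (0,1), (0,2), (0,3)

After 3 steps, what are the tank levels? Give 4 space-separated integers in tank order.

Answer: 6 7 7 4

Derivation:
Step 1: flows [1->0,2->0,0->3] -> levels [6 7 9 2]
Step 2: flows [1->0,2->0,0->3] -> levels [7 6 8 3]
Step 3: flows [0->1,2->0,0->3] -> levels [6 7 7 4]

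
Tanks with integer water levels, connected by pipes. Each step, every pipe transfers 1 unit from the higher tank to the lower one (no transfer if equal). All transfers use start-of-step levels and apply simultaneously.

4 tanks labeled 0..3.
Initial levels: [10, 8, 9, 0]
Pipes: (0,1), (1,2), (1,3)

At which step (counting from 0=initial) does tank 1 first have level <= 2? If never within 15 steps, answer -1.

Answer: -1

Derivation:
Step 1: flows [0->1,2->1,1->3] -> levels [9 9 8 1]
Step 2: flows [0=1,1->2,1->3] -> levels [9 7 9 2]
Step 3: flows [0->1,2->1,1->3] -> levels [8 8 8 3]
Step 4: flows [0=1,1=2,1->3] -> levels [8 7 8 4]
Step 5: flows [0->1,2->1,1->3] -> levels [7 8 7 5]
Step 6: flows [1->0,1->2,1->3] -> levels [8 5 8 6]
Step 7: flows [0->1,2->1,3->1] -> levels [7 8 7 5]
  -> period-2 cycle (repeats step 5); tank 1 never drops to <=2
Tank 1 never reaches <=2 within 15 steps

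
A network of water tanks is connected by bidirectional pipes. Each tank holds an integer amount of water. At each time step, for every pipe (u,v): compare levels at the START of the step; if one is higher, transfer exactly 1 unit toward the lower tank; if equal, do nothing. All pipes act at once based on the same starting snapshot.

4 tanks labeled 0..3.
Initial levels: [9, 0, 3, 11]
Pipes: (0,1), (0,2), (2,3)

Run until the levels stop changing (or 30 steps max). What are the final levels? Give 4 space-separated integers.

Answer: 7 5 5 6

Derivation:
Step 1: flows [0->1,0->2,3->2] -> levels [7 1 5 10]
Step 2: flows [0->1,0->2,3->2] -> levels [5 2 7 9]
Step 3: flows [0->1,2->0,3->2] -> levels [5 3 7 8]
Step 4: flows [0->1,2->0,3->2] -> levels [5 4 7 7]
Step 5: flows [0->1,2->0,2=3] -> levels [5 5 6 7]
Step 6: flows [0=1,2->0,3->2] -> levels [6 5 6 6]
Step 7: flows [0->1,0=2,2=3] -> levels [5 6 6 6]
Step 8: flows [1->0,2->0,2=3] -> levels [7 5 5 6]
Step 9: flows [0->1,0->2,3->2] -> levels [5 6 7 5]
Step 10: flows [1->0,2->0,2->3] -> levels [7 5 5 6]
  -> period-2 cycle: step 10 state = step 8 state; never stabilizes
  -> state at step 30: (30-8) mod 2 = 0, same as step 8 -> [7 5 5 6]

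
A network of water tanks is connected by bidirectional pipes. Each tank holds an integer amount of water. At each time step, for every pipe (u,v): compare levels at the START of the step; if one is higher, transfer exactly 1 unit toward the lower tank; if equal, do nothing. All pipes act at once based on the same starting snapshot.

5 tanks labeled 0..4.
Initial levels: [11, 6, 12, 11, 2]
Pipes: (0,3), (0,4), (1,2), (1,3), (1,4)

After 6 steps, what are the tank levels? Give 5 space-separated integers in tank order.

Step 1: flows [0=3,0->4,2->1,3->1,1->4] -> levels [10 7 11 10 4]
Step 2: flows [0=3,0->4,2->1,3->1,1->4] -> levels [9 8 10 9 6]
Step 3: flows [0=3,0->4,2->1,3->1,1->4] -> levels [8 9 9 8 8]
Step 4: flows [0=3,0=4,1=2,1->3,1->4] -> levels [8 7 9 9 9]
Step 5: flows [3->0,4->0,2->1,3->1,4->1] -> levels [10 10 8 7 7]
Step 6: flows [0->3,0->4,1->2,1->3,1->4] -> levels [8 7 9 9 9]

Answer: 8 7 9 9 9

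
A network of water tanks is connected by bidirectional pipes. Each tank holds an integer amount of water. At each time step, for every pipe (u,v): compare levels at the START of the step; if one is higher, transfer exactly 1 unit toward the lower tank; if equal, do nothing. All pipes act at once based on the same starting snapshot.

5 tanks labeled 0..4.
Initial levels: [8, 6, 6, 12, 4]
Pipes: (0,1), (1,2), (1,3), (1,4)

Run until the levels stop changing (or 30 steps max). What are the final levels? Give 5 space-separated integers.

Answer: 7 6 7 9 7

Derivation:
Step 1: flows [0->1,1=2,3->1,1->4] -> levels [7 7 6 11 5]
Step 2: flows [0=1,1->2,3->1,1->4] -> levels [7 6 7 10 6]
Step 3: flows [0->1,2->1,3->1,1=4] -> levels [6 9 6 9 6]
Step 4: flows [1->0,1->2,1=3,1->4] -> levels [7 6 7 9 7]
Step 5: flows [0->1,2->1,3->1,4->1] -> levels [6 10 6 8 6]
Step 6: flows [1->0,1->2,1->3,1->4] -> levels [7 6 7 9 7]
  -> period-2 cycle: step 6 state = step 4 state; never stabilizes
  -> state at step 30: (30-4) mod 2 = 0, same as step 4 -> [7 6 7 9 7]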